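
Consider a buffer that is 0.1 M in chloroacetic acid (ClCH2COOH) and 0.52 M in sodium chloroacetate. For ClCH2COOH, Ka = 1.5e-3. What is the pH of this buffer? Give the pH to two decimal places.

pH = 3.54

pKa = −log(1.5 × 10^-3) = 2.824
Henderson–Hasselbalch: pH = pKa + log([ClCH2COO-]/[ClCH2COOH]) = 2.824 + log(0.52/0.1)
pH = 2.824 + (+0.716) = 3.54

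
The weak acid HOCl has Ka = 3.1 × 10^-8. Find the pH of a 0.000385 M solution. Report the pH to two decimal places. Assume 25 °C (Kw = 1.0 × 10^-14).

pH = 5.46

HOCl ⇌ OCl- + H+
From the ICE table, Ka = [H+]²/(0.000385 − [H+]) = 3.1 × 10^-8.
Neglecting [H+] in the denominator: [H+] = √(3.1 × 10^-8 × 0.000385) = 3.45 × 10^-6 M
pH = −log(3.45 × 10^-6) = 5.46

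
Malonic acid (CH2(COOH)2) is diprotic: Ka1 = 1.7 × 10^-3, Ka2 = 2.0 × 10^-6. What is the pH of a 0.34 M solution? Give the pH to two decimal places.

Ka1 ≫ Ka2, so treat the first dissociation as the only significant source of H+.
Ka1 = x²/(0.34 − x) = 1.7 × 10^-3
Solving the quadratic: x = (−Ka1 + √(Ka1² + 4·Ka1·C₀))/2 = 2.32 × 10^-2 M
pH = −log(2.32 × 10^-2) = 1.63

pH = 1.63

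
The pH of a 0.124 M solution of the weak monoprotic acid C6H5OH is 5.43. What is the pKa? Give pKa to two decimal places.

pKa = 9.95

[H+] = 10^(-5.43) = 3.72 × 10^-6 M
At equilibrium [HA] = 0.124 − 3.72 × 10^-6 = 1.24 × 10^-1 M
Ka = [H+][A-]/[HA] = (3.72 × 10^-6)² / 1.24 × 10^-1 = 1.12 × 10^-10
pKa = -log(1.12 × 10^-10) = 9.95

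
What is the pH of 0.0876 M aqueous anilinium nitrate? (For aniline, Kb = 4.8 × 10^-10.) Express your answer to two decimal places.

C6H5NH3+ is the conjugate acid of the weak base C6H5NH2.
Ka = Kw/Kb = 1.0×10^-14 / 4.8 × 10^-10 = 2.08 × 10^-5
From the ICE table, Ka = [H+]²/(0.0876 − [H+]) = 2.08 × 10^-5.
Assume [H+] ≪ 0.0876: [H+] ≈ √(2.08 × 10^-5 × 0.0876) = 1.35 × 10^-3 M
Check: 1.5% ionized — well under 5%, approximation valid.
pH = −log[H+] = −log(1.35 × 10^-3) = 2.87

pH = 2.87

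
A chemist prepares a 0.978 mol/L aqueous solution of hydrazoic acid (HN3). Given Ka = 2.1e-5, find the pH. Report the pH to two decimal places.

pH = 2.34

HN3 ⇌ N3- + H+
Let x = [H+] at equilibrium. Ka = x²/(0.978 − x).
Assume x ≪ 0.978: x ≈ √(2.1 × 10^-5 × 0.978) = 4.53 × 10^-3 M
Check: 0.46% ionized — well under 5%, approximation valid.
pH = −log[H+] = −log(4.53 × 10^-3) = 2.34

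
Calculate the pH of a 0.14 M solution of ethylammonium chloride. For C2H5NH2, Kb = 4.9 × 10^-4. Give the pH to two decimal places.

pH = 5.77

C2H5NH3+ is the conjugate acid of the weak base C2H5NH2.
Ka = Kw/Kb = 1.0×10^-14 / 4.9 × 10^-4 = 2.04 × 10^-11
From the ICE table, Ka = [H+]²/(0.14 − [H+]) = 2.04 × 10^-11.
Neglecting [H+] in the denominator: [H+] = √(2.04 × 10^-11 × 0.14) = 1.69 × 10^-6 M
pH = −log[H+] = −log(1.69 × 10^-6) = 5.77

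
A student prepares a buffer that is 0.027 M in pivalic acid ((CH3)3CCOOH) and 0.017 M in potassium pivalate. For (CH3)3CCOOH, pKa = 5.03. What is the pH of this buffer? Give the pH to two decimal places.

pH = 4.83

pH = pKa + log([A⁻]/[HA]) = 5.03 + log(0.017/0.027)
pH = 5.03 + (-0.201) = 4.83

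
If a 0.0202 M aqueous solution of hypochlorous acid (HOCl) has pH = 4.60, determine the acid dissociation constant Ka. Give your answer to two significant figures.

[H+] = 10^(-4.60) = 2.51 × 10^-5 M
At equilibrium [HA] = 0.0202 − 2.51 × 10^-5 = 2.02 × 10^-2 M
Ka = [H+][A-]/[HA] = (2.51 × 10^-5)² / 2.02 × 10^-2 = 3.1 × 10^-8

Ka = 3.1 × 10^-8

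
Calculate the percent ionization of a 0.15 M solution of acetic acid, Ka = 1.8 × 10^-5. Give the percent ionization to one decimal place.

CH3COOH ⇌ CH3COO- + H+; let x = [H+] at equilibrium.
x ≈ √(Ka·C₀) = √(1.8 × 10^-5 × 0.15) = 1.64 × 10^-3 M
Fraction ionized = 1.64 × 10^-3 / 0.15 = 0.0109 → 1.1%

1.1%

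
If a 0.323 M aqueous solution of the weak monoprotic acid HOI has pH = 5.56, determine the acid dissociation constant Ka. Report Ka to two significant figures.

[H+] = 10^(-5.56) = 2.75 × 10^-6 M
At equilibrium [HA] = 0.323 − 2.75 × 10^-6 = 3.23 × 10^-1 M
Ka = [H+][A-]/[HA] = (2.75 × 10^-6)² / 3.23 × 10^-1 = 2.3 × 10^-11

Ka = 2.3 × 10^-11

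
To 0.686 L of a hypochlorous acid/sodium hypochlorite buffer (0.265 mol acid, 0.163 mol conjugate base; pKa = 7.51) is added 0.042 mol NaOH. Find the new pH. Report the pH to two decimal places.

OH- converts HOCl to OCl-: HOCl → 0.223 mol, OCl- → 0.205 mol.
pH = pKa + log(n_OCl-/n_HOCl) = 7.51 + log(0.205/0.223) = 7.51 + (-0.037)

pH = 7.47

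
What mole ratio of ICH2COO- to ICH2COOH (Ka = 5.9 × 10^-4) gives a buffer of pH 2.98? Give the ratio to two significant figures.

pKa = -log(5.9 × 10^-4) = 3.229
pH = pKa + log(r) ⇒ log(r) = 2.98 − 3.229 = -0.249
r = [ICH2COO-]/[ICH2COOH] = 10^(-0.249) = 0.564

ratio = 0.56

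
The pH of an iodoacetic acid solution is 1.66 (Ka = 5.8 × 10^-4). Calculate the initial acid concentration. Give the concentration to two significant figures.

C₀ = 8.5 × 10^-1 M

[H+] = 10^(-1.66) = 2.19 × 10^-2 M = x
Ka = x²/(C₀ − x) ⇒ C₀ = x + x²/Ka
C₀ = 2.19 × 10^-2 + (2.19 × 10^-2)²/(5.8 × 10^-4) = 8.49 × 10^-1 M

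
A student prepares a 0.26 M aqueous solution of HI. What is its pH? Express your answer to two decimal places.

HI is a strong acid and dissociates completely, so [H+] = 0.26 M.
pH = -log(0.26) = 0.59

pH = 0.59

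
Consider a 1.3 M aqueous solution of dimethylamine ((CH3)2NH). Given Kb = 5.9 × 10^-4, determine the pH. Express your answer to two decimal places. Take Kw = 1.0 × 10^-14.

pH = 12.44

(CH3)2NH + H2O ⇌ (CH3)2NH2+ + OH-
From the ICE table, Kb = [OH-]²/(1.3 − [OH-]) = 5.9 × 10^-4.
Assume [OH-] ≪ 1.3: [OH-] ≈ √(5.9 × 10^-4 × 1.3) = 2.77 × 10^-2 M
Check: 2.1% ionized — well under 5%, approximation valid.
pOH = 1.56, so pH = 14.00 − pOH = 12.44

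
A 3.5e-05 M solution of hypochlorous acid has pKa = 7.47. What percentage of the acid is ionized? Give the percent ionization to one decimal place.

3.1%

HOCl ⇌ OCl- + H+; let x = [H+] at equilibrium.
Ka = 10^(−7.47) = 3.39 × 10^-8
x ≈ √(Ka·C₀) = √(3.39 × 10^-8 × 3.5e-05) = 1.09 × 10^-6 M
% ionization = x/C₀ × 100% = 1.09 × 10^-6/3.5e-05 × 100% = 3.1%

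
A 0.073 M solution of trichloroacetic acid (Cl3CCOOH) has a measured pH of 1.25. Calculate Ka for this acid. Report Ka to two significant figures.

[H+] = 10^(-1.25) = 5.62 × 10^-2 M
At equilibrium [HA] = 0.073 − 5.62 × 10^-2 = 1.68 × 10^-2 M
Ka = [H+][A-]/[HA] = (5.62 × 10^-2)² / 1.68 × 10^-2 = 1.9 × 10^-1

Ka = 1.9 × 10^-1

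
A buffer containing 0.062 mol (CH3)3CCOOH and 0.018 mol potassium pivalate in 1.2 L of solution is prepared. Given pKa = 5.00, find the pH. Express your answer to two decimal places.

Henderson–Hasselbalch: pH = pKa + log([(CH3)3CCOO-]/[(CH3)3CCOOH]) = 5.00 + log(0.018/0.062)
pH = 5.00 + (-0.537) = 4.46

pH = 4.46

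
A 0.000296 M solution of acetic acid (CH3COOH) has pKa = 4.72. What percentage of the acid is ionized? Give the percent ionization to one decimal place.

CH3COOH ⇌ CH3COO- + H+; let x = [H+] at equilibrium.
Ka = 10^(−4.72) = 1.91 × 10^-5
Ka = x²/(C₀ − x); solving the quadratic gives x = 6.62 × 10^-5 M.
Fraction ionized = 6.62 × 10^-5 / 0.000296 = 0.2236 → 22.4%

22.4%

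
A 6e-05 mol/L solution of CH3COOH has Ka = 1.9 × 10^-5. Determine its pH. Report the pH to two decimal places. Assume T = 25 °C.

pH = 4.59

CH3COOH ⇌ CH3COO- + H+
Let x = [H+] at equilibrium. Ka = x²/(6e-05 − x).
The 5% rule fails; solving x² + Ka·x − Ka·C₀ = 0 exactly:
x = (−Ka + √(Ka² + 4·Ka·C₀))/2 = 2.56 × 10^-5 M
pH = −log[H+] = −log(2.56 × 10^-5) = 4.59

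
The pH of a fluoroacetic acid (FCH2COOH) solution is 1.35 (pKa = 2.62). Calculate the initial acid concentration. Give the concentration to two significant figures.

C₀ = 8.8 × 10^-1 M

[H+] = 10^(-1.35) = 4.47 × 10^-2 M = x
Ka = 10^(−2.62) = 2.40 × 10^-3
Ka = x²/(C₀ − x) ⇒ C₀ = x + x²/Ka
C₀ = 4.47 × 10^-2 + (4.47 × 10^-2)²/(2.40 × 10^-3) = 8.77 × 10^-1 M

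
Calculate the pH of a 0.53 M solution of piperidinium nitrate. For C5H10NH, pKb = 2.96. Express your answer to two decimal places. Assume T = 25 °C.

pH = 5.66

C5H10NH2+ is the conjugate acid of the weak base C5H10NH.
Kb = 10^(−2.96) = 1.10 × 10^-3
Ka = Kw/Kb = 1.0×10^-14 / 1.10 × 10^-3 = 9.09 × 10^-12
From the ICE table, Ka = x²/(0.53 − x) = 9.09 × 10^-12.
Neglecting x in the denominator: x = √(9.09 × 10^-12 × 0.53) = 2.19 × 10^-6 M
Check: 0.00041% ionized — well under 5%, approximation valid.
pH = −log(2.19 × 10^-6) = 5.66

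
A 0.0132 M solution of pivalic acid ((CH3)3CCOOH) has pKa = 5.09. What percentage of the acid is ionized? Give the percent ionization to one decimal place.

2.5%

(CH3)3CCOOH ⇌ (CH3)3CCOO- + H+; let x = [H+] at equilibrium.
Ka = 10^(−5.09) = 8.13 × 10^-6
x ≈ √(Ka·C₀) = √(8.13 × 10^-6 × 0.0132) = 3.28 × 10^-4 M
% ionization = x/C₀ × 100% = 3.28 × 10^-4/0.0132 × 100% = 2.5%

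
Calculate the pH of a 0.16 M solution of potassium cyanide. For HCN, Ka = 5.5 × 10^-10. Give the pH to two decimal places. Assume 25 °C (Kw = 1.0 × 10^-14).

CN- is the conjugate base of the weak acid HCN.
Kb = Kw/Ka = 1.0×10^-14 / 5.5 × 10^-10 = 1.82 × 10^-5
From the ICE table, Kb = [OH-]²/(0.16 − [OH-]) = 1.82 × 10^-5.
Neglecting [OH-] in the denominator: [OH-] = √(1.82 × 10^-5 × 0.16) = 1.71 × 10^-3 M
([OH-]/C₀ = 1.1% < 5%, so the approximation holds.)
pOH = 2.77, so pH = 14.00 − pOH = 11.23

pH = 11.23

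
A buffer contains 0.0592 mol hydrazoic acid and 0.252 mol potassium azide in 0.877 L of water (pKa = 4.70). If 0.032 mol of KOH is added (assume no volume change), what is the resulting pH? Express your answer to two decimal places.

pH = 5.72

OH- converts HN3 to N3-: HN3 → 0.0272 mol, N3- → 0.284 mol.
pH = pKa + log([A⁻]/[HA]) = 4.70 + log(0.284/0.0272) = 4.70 +1.019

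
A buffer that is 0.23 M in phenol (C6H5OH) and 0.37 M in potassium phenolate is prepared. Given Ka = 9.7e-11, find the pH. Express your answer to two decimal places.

pH = 10.22

pKa = −log(9.7 × 10^-11) = 10.013
pH = pKa + log([A⁻]/[HA]) = 10.013 + log(0.37/0.23)
pH = 10.013 + (+0.206) = 10.22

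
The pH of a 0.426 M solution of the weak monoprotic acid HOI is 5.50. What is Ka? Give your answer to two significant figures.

Ka = 2.3 × 10^-11

[H+] = 10^(-5.50) = 3.16 × 10^-6 M
At equilibrium [HA] = 0.426 − 3.16 × 10^-6 = 4.26 × 10^-1 M
Ka = [H+][A-]/[HA] = (3.16 × 10^-6)² / 4.26 × 10^-1 = 2.3 × 10^-11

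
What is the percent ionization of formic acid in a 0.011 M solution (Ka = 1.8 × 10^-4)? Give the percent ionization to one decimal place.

12.0%

HCOOH ⇌ HCOO- + H+; let x = [H+] at equilibrium.
Solve x² + 0.00018x − 1.98e-06 = 0 → x = 1.32 × 10^-3 M
Fraction ionized = 1.32 × 10^-3 / 0.011 = 0.1200 → 12.0%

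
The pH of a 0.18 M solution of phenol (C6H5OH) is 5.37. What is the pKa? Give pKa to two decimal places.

pKa = 10.00

[H+] = 10^(-5.37) = 4.27 × 10^-6 M
At equilibrium [HA] = 0.18 − 4.27 × 10^-6 = 1.80 × 10^-1 M
Ka = [H+][A-]/[HA] = (4.27 × 10^-6)² / 1.80 × 10^-1 = 1.01 × 10^-10
pKa = -log(1.01 × 10^-10) = 10.00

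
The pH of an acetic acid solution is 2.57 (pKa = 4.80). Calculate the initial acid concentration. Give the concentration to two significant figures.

[H+] = 10^(-2.57) = 2.69 × 10^-3 M = x
Ka = 10^(−4.80) = 1.58 × 10^-5
Ka = x²/(C₀ − x) ⇒ C₀ = x + x²/Ka
C₀ = 2.69 × 10^-3 + (2.69 × 10^-3)²/(1.58 × 10^-5) = 4.61 × 10^-1 M

C₀ = 4.6 × 10^-1 M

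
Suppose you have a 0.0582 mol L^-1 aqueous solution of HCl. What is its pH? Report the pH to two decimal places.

HCl is a strong acid and dissociates completely, so [H+] = 0.0582 M.
pH = -log(0.0582) = 1.24

pH = 1.24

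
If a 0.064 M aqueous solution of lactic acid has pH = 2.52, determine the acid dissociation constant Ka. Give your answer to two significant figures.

Ka = 1.5 × 10^-4

[H+] = 10^(-2.52) = 3.02 × 10^-3 M
At equilibrium [HA] = 0.064 − 3.02 × 10^-3 = 6.10 × 10^-2 M
Ka = [H+][A-]/[HA] = (3.02 × 10^-3)² / 6.10 × 10^-2 = 1.5 × 10^-4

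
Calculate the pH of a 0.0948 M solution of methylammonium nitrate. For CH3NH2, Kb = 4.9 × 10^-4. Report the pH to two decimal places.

CH3NH3+ is the conjugate acid of the weak base CH3NH2.
Ka = Kw/Kb = 1.0×10^-14 / 4.9 × 10^-4 = 2.04 × 10^-11
From the ICE table, Ka = [H+]²/(0.0948 − [H+]) = 2.04 × 10^-11.
Since Ka ≪ C₀, [H+] ≈ √(Ka·C₀) = 1.39 × 10^-6 M.
Check: 0.0015% ionized — well under 5%, approximation valid.
pH = −log[H+] = −log(1.39 × 10^-6) = 5.86

pH = 5.86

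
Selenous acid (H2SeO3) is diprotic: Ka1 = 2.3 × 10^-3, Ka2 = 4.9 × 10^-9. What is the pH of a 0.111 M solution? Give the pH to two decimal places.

pH = 1.83

Since Ka1 ≫ Ka2, the first ionization dominates [H+].
Ka1 = x²/(0.111 − x) = 2.3 × 10^-3
Solving the quadratic: x = (−Ka1 + √(Ka1² + 4·Ka1·C₀))/2 = 1.49 × 10^-2 M
pH = −log(1.49 × 10^-2) = 1.83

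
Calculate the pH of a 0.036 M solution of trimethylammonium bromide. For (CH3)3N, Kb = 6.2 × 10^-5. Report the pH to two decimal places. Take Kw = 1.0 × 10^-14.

pH = 5.62

(CH3)3NH+ is the conjugate acid of the weak base (CH3)3N.
Ka = Kw/Kb = 1.0×10^-14 / 6.2 × 10^-5 = 1.61 × 10^-10
Let x = [H+] at equilibrium. Ka = x²/(0.036 − x).
Neglecting x in the denominator: x = √(1.61 × 10^-10 × 0.036) = 2.41 × 10^-6 M
(x/C₀ = 0.0067% < 5%, so the approximation holds.)
pH = −log[H+] = −log(2.41 × 10^-6) = 5.62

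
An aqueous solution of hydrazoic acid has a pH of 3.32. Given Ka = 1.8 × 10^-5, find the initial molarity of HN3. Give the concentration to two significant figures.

C₀ = 1.3 × 10^-2 M

[H+] = 10^(-3.32) = 4.79 × 10^-4 M = x
Ka = x²/(C₀ − x) ⇒ C₀ = x + x²/Ka
C₀ = 4.79 × 10^-4 + (4.79 × 10^-4)²/(1.8 × 10^-5) = 1.32 × 10^-2 M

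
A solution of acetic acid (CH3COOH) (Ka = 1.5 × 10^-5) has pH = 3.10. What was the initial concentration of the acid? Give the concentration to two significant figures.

[H+] = 10^(-3.10) = 7.94 × 10^-4 M = x
Ka = x²/(C₀ − x) ⇒ C₀ = x + x²/Ka
C₀ = 7.94 × 10^-4 + (7.94 × 10^-4)²/(1.5 × 10^-5) = 4.28 × 10^-2 M

C₀ = 4.3 × 10^-2 M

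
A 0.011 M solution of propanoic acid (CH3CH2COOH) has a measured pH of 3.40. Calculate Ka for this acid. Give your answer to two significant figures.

Ka = 1.5 × 10^-5

[H+] = 10^(-3.40) = 3.98 × 10^-4 M
At equilibrium [HA] = 0.011 − 3.98 × 10^-4 = 1.06 × 10^-2 M
Ka = [H+][A-]/[HA] = (3.98 × 10^-4)² / 1.06 × 10^-2 = 1.5 × 10^-5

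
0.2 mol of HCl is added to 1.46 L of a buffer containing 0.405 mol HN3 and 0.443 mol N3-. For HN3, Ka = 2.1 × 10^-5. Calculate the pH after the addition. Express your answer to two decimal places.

pH = 4.28

After neutralization: n(HN3) = 0.605 mol, n(N3-) = 0.243 mol.
pKa = −log(2.1 × 10^-5) = 4.678
pH = pKa + log([A⁻]/[HA]) = 4.678 + log(0.243/0.605) = 4.678 -0.396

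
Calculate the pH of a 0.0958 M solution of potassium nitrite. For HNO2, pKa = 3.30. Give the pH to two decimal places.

NO2- is the conjugate base of the weak acid HNO2.
Ka = 10^(−3.30) = 5.01 × 10^-4
Kb = Kw/Ka = 1.0×10^-14 / 5.01 × 10^-4 = 2.00 × 10^-11
Kb = [OH-]²/(0.0958 − [OH-]) = 2.00 × 10^-11
Neglecting [OH-] in the denominator: [OH-] = √(2.00 × 10^-11 × 0.0958) = 1.38 × 10^-6 M
Check: 0.0014% ionized — well under 5%, approximation valid.
pOH = 5.86, so pH = 14.00 − pOH = 8.14

pH = 8.14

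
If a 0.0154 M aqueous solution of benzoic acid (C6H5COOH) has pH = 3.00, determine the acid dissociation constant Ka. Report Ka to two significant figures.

Ka = 6.9 × 10^-5

[H+] = 10^(-3.00) = 1.00 × 10^-3 M
At equilibrium [HA] = 0.0154 − 1.00 × 10^-3 = 1.44 × 10^-2 M
Ka = [H+][A-]/[HA] = (1.00 × 10^-3)² / 1.44 × 10^-2 = 6.9 × 10^-5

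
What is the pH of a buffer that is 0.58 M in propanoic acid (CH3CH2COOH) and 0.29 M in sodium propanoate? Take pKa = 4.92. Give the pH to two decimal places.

pH = pKa + log([A⁻]/[HA]) = 4.92 + log(0.29/0.58)
pH = 4.92 + (-0.301) = 4.62

pH = 4.62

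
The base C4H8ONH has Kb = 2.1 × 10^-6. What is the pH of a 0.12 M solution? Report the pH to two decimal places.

pH = 10.70

C4H8ONH + H2O ⇌ C4H8ONH2+ + OH-
Let x = [OH-] at equilibrium. Kb = x²/(0.12 − x).
Assume x ≪ 0.12: x ≈ √(2.1 × 10^-6 × 0.12) = 5.02 × 10^-4 M
pOH = −log(5.02 × 10^-4) = 3.30; pH = 14.00 − 3.30 = 10.70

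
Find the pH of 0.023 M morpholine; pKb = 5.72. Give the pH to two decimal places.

C4H8ONH + H2O ⇌ C4H8ONH2+ + OH-
Kb = 10^(−5.72) = 1.91 × 10^-6
Kb = x²/(0.023 − x) = 1.91 × 10^-6
Assume x ≪ 0.023: x ≈ √(1.91 × 10^-6 × 0.023) = 2.10 × 10^-4 M
(x/C₀ = 0.91% < 5%, so the approximation holds.)
pOH = −log(2.10 × 10^-4) = 3.68; pH = 14.00 − 3.68 = 10.32

pH = 10.32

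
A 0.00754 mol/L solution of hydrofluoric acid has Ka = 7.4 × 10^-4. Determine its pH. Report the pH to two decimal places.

HF ⇌ F- + H+
Ka = x²/(0.00754 − x) = 7.4 × 10^-4
x is not negligible relative to C₀; solve x² + 0.00074·x − 5.58e-06 = 0.
x = (−Ka + √(Ka² + 4·Ka·C₀))/2 = 2.02 × 10^-3 M
pH = −log(2.02 × 10^-3) = 2.69

pH = 2.69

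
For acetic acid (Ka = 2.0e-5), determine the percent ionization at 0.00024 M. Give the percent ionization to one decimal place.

25.0%

CH3COOH ⇌ CH3COO- + H+; let x = [H+] at equilibrium.
Solve x² + 2e-05x − 4.8e-09 = 0 → x = 6.00 × 10^-5 M
% ionization = x/C₀ × 100% = 6.00 × 10^-5/0.00024 × 100% = 25.0%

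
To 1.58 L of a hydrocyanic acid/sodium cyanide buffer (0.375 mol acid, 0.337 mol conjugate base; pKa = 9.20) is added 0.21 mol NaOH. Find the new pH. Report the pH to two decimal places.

OH- converts HCN to CN-: HCN → 0.165 mol, CN- → 0.547 mol.
pH = pKa + log([A⁻]/[HA]) = 9.20 + log(0.547/0.165) = 9.20 +0.521

pH = 9.72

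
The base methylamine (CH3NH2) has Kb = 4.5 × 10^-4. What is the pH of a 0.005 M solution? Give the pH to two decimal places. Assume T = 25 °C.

CH3NH2 + H2O ⇌ CH3NH3+ + OH-
Let x = [OH-] at equilibrium. Kb = x²/(0.005 − x).
x is not negligible relative to C₀; solve x² + 0.00045·x − 2.25e-06 = 0.
x = (−Kb + √(Kb² + 4·Kb·C₀))/2 = 1.29 × 10^-3 M
pOH = 2.89, so pH = 14.00 − pOH = 11.11

pH = 11.11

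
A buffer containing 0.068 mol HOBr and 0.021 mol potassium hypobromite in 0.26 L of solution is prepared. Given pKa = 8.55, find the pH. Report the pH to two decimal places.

pH = pKa + log([A⁻]/[HA]) = 8.55 + log(0.021/0.068)
pH = 8.55 + (-0.510) = 8.04

pH = 8.04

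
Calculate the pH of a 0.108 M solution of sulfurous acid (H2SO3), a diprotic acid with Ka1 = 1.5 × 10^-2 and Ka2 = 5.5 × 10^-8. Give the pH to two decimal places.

pH = 1.48

Since Ka1 ≫ Ka2, the first ionization dominates [H+].
Ka1 = x²/(0.108 − x) = 1.5 × 10^-2
Solving the quadratic: x = (−Ka1 + √(Ka1² + 4·Ka1·C₀))/2 = 3.34 × 10^-2 M
pH = −log(3.34 × 10^-2) = 1.48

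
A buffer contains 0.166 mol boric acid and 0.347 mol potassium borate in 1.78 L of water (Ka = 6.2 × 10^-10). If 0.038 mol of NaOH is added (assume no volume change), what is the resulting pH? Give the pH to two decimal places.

pH = 9.69

OH- converts B(OH)3 to B(OH)4-: B(OH)3 → 0.128 mol, B(OH)4- → 0.385 mol.
pKa = −log(6.2 × 10^-10) = 9.208
Henderson–Hasselbalch with mole ratio 0.385/0.128: pH = 9.208 + (+0.478)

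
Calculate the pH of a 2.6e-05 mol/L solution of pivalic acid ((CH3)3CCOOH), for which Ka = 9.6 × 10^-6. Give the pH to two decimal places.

pH = 4.93

(CH3)3CCOOH ⇌ (CH3)3CCOO- + H+
Ka = [H+]²/(2.6e-05 − [H+]) = 9.6 × 10^-6
The 5% rule fails; solving [H+]² + Ka·[H+] − Ka·C₀ = 0 exactly:
[H+] = [−9.6e-06 + √(9.6e-06² + 9.98e-10)]/2 = 1.17 × 10^-5 M
pH = −log[H+] = −log(1.17 × 10^-5) = 4.93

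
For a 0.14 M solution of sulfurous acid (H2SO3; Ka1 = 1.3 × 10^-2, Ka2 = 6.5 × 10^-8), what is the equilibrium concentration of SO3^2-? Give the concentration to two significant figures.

6.5 × 10^-8 M

First ionization gives [H+] ≈ [HSO3-] = 3.67 × 10^-2 M.
Second step: Ka2 = [H+][SO3^2-]/[HSO3-] ≈ [SO3^2-] (since [H+] ≈ [HSO3-]).
So [SO3^2-] ≈ Ka2.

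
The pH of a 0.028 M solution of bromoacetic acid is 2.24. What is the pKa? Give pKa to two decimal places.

[H+] = 10^(-2.24) = 5.75 × 10^-3 M
At equilibrium [HA] = 0.028 − 5.75 × 10^-3 = 2.22 × 10^-2 M
Ka = [H+][A-]/[HA] = (5.75 × 10^-3)² / 2.22 × 10^-2 = 1.49 × 10^-3
pKa = -log(1.49 × 10^-3) = 2.83

pKa = 2.83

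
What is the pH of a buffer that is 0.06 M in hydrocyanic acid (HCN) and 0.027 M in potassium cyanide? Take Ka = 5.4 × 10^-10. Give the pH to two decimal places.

pKa = −log(5.4 × 10^-10) = 9.268
Using pH = pKa + log([base]/[acid]) with [base]/[acid] = 0.027/0.06:
pH = 9.268 + (-0.347) = 8.92

pH = 8.92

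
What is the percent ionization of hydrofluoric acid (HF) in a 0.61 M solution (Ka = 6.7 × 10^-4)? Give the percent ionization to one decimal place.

HF ⇌ F- + H+; let x = [H+] at equilibrium.
x ≈ √(Ka·C₀) = √(6.7 × 10^-4 × 0.61) = 2.02 × 10^-2 M
Fraction ionized = 2.02 × 10^-2 / 0.61 = 0.0331 → 3.3%

3.3%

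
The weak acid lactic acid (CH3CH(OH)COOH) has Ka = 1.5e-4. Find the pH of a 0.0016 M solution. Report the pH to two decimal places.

CH3CH(OH)COOH ⇌ CH3CH(OH)COO- + H+
Let x = [H+] at equilibrium. Ka = x²/(0.0016 − x).
The 5% rule fails; solving x² + Ka·x − Ka·C₀ = 0 exactly:
x = (−Ka + √(Ka² + 4·Ka·C₀))/2 = 4.21 × 10^-4 M
pH = −log[H+] = −log(4.21 × 10^-4) = 3.38

pH = 3.38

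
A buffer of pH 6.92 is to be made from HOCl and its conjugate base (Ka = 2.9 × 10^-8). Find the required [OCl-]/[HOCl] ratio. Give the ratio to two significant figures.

pKa = -log(2.9 × 10^-8) = 7.538
pH = pKa + log(r) ⇒ log(r) = 6.92 − 7.538 = -0.618
r = [OCl-]/[HOCl] = 10^(-0.618) = 0.241

ratio = 0.24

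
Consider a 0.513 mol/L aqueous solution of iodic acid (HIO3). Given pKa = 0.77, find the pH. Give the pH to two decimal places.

HIO3 ⇌ IO3- + H+
Ka = 10^(−0.77) = 1.70 × 10^-1
Ka = x²/(0.513 − x) = 1.70 × 10^-1
x is not negligible relative to C₀; solve x² + 0.17·x − 0.0872 = 0.
x = (−Ka + √(Ka² + 4·Ka·C₀))/2 = 2.22 × 10^-1 M
pH = −log[H+] = −log(2.22 × 10^-1) = 0.65

pH = 0.65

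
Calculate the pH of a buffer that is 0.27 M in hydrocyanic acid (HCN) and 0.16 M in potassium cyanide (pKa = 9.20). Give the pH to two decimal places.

pH = 8.97

Using pH = pKa + log([base]/[acid]) with [base]/[acid] = 0.16/0.27:
pH = 9.20 + (-0.227) = 8.97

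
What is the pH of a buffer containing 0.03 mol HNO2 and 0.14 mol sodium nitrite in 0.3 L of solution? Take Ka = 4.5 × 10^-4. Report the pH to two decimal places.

pH = 4.02

pKa = −log(4.5 × 10^-4) = 3.347
Using pH = pKa + log([base]/[acid]) with [base]/[acid] = 0.14/0.03:
pH = 3.347 + (+0.669) = 4.02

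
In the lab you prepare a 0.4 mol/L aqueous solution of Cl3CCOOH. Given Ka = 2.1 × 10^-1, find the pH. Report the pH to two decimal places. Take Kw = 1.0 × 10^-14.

Cl3CCOOH ⇌ Cl3CCOO- + H+
Let x = [H+] at equilibrium. Ka = x²/(0.4 − x).
The 5% rule fails; solving x² + Ka·x − Ka·C₀ = 0 exactly:
x = [−0.21 + √(0.21² + 0.336)]/2 = 2.03 × 10^-1 M
pH = −log[H+] = −log(2.03 × 10^-1) = 0.69

pH = 0.69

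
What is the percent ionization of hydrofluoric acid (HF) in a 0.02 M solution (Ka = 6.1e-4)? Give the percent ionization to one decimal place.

16.0%

HF ⇌ F- + H+; let x = [H+] at equilibrium.
Ka = x²/(C₀ − x); solving the quadratic gives x = 3.20 × 10^-3 M.
Fraction ionized = 3.20 × 10^-3 / 0.02 = 0.1600 → 16.0%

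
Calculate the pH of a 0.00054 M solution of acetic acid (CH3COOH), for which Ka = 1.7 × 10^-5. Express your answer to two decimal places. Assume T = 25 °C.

CH3COOH ⇌ CH3COO- + H+
From the ICE table, Ka = [H+]²/(0.00054 − [H+]) = 1.7 × 10^-5.
The 5% rule fails; solving [H+]² + Ka·[H+] − Ka·C₀ = 0 exactly:
[H+] = [−1.7e-05 + √(1.7e-05² + 3.67e-08)]/2 = 8.77 × 10^-5 M
pH = −log[H+] = −log(8.77 × 10^-5) = 4.06

pH = 4.06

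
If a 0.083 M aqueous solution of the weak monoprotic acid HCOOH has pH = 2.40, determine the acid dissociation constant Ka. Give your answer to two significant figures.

[H+] = 10^(-2.40) = 3.98 × 10^-3 M
At equilibrium [HA] = 0.083 − 3.98 × 10^-3 = 7.90 × 10^-2 M
Ka = [H+][A-]/[HA] = (3.98 × 10^-3)² / 7.90 × 10^-2 = 2.0 × 10^-4

Ka = 2.0 × 10^-4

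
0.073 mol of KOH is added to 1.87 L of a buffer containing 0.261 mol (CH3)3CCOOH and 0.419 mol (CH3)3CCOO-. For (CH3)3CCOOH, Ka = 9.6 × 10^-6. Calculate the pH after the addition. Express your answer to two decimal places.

OH- converts (CH3)3CCOOH to (CH3)3CCOO-: (CH3)3CCOOH → 0.188 mol, (CH3)3CCOO- → 0.492 mol.
pKa = −log(9.6 × 10^-6) = 5.018
pH = pKa + log(n_(CH3)3CCOO-/n_(CH3)3CCOOH) = 5.018 + log(0.492/0.188) = 5.018 + (+0.418)

pH = 5.44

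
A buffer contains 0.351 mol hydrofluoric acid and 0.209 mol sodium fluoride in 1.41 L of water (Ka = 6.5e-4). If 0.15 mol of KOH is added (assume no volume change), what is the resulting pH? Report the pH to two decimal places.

After neutralization: n(HF) = 0.201 mol, n(F-) = 0.359 mol.
pKa = −log(6.5 × 10^-4) = 3.187
pH = pKa + log(n_F-/n_HF) = 3.187 + log(0.359/0.201) = 3.187 + (+0.252)

pH = 3.44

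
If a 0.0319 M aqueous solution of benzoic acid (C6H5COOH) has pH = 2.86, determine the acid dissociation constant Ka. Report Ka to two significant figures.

[H+] = 10^(-2.86) = 1.38 × 10^-3 M
At equilibrium [HA] = 0.0319 − 1.38 × 10^-3 = 3.05 × 10^-2 M
Ka = [H+][A-]/[HA] = (1.38 × 10^-3)² / 3.05 × 10^-2 = 6.2 × 10^-5

Ka = 6.2 × 10^-5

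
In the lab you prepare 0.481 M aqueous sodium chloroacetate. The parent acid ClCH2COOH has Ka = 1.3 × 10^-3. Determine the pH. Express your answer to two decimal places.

ClCH2COO- is the conjugate base of the weak acid ClCH2COOH.
Kb = Kw/Ka = 1.0×10^-14 / 1.3 × 10^-3 = 7.69 × 10^-12
From the ICE table, Kb = x²/(0.481 − x) = 7.69 × 10^-12.
Since Kb ≪ C₀, x ≈ √(Kb·C₀) = 1.92 × 10^-6 M.
pOH = −log(1.92 × 10^-6) = 5.72; pH = 14.00 − 5.72 = 8.28

pH = 8.28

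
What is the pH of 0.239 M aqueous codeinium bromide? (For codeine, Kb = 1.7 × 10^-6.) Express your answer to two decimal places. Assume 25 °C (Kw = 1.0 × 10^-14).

C18H22NO3+ is the conjugate acid of the weak base C18H21NO3.
Ka = Kw/Kb = 1.0×10^-14 / 1.7 × 10^-6 = 5.88 × 10^-9
From the ICE table, Ka = [H+]²/(0.239 − [H+]) = 5.88 × 10^-9.
Assume [H+] ≪ 0.239: [H+] ≈ √(5.88 × 10^-9 × 0.239) = 3.75 × 10^-5 M
pH = −log(3.75 × 10^-5) = 4.43

pH = 4.43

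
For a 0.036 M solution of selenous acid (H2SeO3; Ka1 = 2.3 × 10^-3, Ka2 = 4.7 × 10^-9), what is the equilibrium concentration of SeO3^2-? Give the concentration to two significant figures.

First ionization gives [H+] ≈ [HSeO3-] = 8.02 × 10^-3 M.
Second step: Ka2 = [H+][SeO3^2-]/[HSeO3-] ≈ [SeO3^2-] (since [H+] ≈ [HSeO3-]).
So [SeO3^2-] ≈ Ka2.

4.7 × 10^-9 M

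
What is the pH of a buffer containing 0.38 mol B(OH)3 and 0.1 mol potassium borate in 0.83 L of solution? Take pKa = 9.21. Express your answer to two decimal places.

pH = 8.63

pH = pKa + log([A⁻]/[HA]) = 9.21 + log(0.1/0.38)
pH = 9.21 + (-0.580) = 8.63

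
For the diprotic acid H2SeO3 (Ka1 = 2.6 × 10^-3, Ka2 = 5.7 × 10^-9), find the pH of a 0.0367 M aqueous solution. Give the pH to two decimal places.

Ka1 ≫ Ka2, so treat the first dissociation as the only significant source of H+.
Ka1 = x²/(0.0367 − x) = 2.6 × 10^-3
Solving the quadratic: x = (−Ka1 + √(Ka1² + 4·Ka1·C₀))/2 = 8.55 × 10^-3 M
pH = −log(8.55 × 10^-3) = 2.07

pH = 2.07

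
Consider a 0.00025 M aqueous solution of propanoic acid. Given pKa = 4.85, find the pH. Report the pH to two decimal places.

pH = 4.28

CH3CH2COOH ⇌ CH3CH2COO- + H+
Ka = 10^(−4.85) = 1.41 × 10^-5
From the ICE table, Ka = x²/(0.00025 − x) = 1.41 × 10^-5.
Here C₀/Ka ≈ 17.7, so the small-x approximation fails. Use the quadratic:
x = [−1.41e-05 + √(1.41e-05² + 1.41e-08)]/2 = 5.27 × 10^-5 M
pH = −log[H+] = −log(5.27 × 10^-5) = 4.28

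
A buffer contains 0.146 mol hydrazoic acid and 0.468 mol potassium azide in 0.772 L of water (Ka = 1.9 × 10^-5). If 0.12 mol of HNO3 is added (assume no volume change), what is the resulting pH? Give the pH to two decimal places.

Added H+ converts N3- to HN3: HN3 → 0.266 mol, N3- → 0.348 mol.
pKa = −log(1.9 × 10^-5) = 4.721
pH = pKa + log(n_N3-/n_HN3) = 4.721 + log(0.348/0.266) = 4.721 + (+0.117)

pH = 4.84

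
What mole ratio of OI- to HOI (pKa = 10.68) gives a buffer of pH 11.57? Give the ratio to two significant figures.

ratio = 7.8

pH = pKa + log(r) ⇒ log(r) = 11.57 − 10.68 = +0.89
r = [OI-]/[HOI] = 10^(+0.89) = 7.76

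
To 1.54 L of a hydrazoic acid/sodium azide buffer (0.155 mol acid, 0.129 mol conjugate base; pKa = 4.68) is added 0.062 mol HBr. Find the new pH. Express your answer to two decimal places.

pH = 4.17

Added H+ converts N3- to HN3: HN3 → 0.217 mol, N3- → 0.067 mol.
pH = pKa + log(n_N3-/n_HN3) = 4.68 + log(0.067/0.217) = 4.68 + (-0.510)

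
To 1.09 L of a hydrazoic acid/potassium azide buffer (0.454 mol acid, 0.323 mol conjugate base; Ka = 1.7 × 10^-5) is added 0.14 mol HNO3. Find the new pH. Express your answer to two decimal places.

pH = 4.26

Added H+ converts N3- to HN3: HN3 → 0.594 mol, N3- → 0.183 mol.
pKa = −log(1.7 × 10^-5) = 4.770
Henderson–Hasselbalch with mole ratio 0.183/0.594: pH = 4.770 + (-0.511)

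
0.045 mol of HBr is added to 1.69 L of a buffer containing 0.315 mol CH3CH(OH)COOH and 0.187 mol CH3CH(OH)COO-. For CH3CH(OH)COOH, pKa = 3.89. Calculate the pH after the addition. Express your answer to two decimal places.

Added H+ converts CH3CH(OH)COO- to CH3CH(OH)COOH: CH3CH(OH)COOH → 0.36 mol, CH3CH(OH)COO- → 0.142 mol.
Henderson–Hasselbalch with mole ratio 0.142/0.36: pH = 3.89 + (-0.404)

pH = 3.49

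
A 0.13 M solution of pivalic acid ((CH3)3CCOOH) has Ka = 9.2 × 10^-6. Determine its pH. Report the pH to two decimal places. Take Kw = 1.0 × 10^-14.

pH = 2.96

(CH3)3CCOOH ⇌ (CH3)3CCOO- + H+
Ka = x²/(0.13 − x) = 9.2 × 10^-6
Neglecting x in the denominator: x = √(9.2 × 10^-6 × 0.13) = 1.09 × 10^-3 M
Check: 0.84% ionized — well under 5%, approximation valid.
pH = −log[H+] = −log(1.09 × 10^-3) = 2.96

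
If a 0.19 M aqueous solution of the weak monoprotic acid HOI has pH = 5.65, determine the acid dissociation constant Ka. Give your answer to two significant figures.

[H+] = 10^(-5.65) = 2.24 × 10^-6 M
At equilibrium [HA] = 0.19 − 2.24 × 10^-6 = 1.90 × 10^-1 M
Ka = [H+][A-]/[HA] = (2.24 × 10^-6)² / 1.90 × 10^-1 = 2.6 × 10^-11

Ka = 2.6 × 10^-11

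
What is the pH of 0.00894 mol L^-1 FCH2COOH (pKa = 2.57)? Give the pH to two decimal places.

pH = 2.43

FCH2COOH ⇌ FCH2COO- + H+
Ka = 10^(−2.57) = 2.69 × 10^-3
From the ICE table, Ka = [H+]²/(0.00894 − [H+]) = 2.69 × 10^-3.
[H+] is not negligible relative to C₀; solve [H+]² + 0.00269·[H+] − 2.4e-05 = 0.
[H+] = (−Ka + √(Ka² + 4·Ka·C₀))/2 = 3.74 × 10^-3 M
pH = −log[H+] = −log(3.74 × 10^-3) = 2.43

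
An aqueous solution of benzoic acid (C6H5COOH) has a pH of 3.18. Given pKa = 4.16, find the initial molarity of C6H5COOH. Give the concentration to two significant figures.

C₀ = 7.0 × 10^-3 M

[H+] = 10^(-3.18) = 6.61 × 10^-4 M = x
Ka = 10^(−4.16) = 6.92 × 10^-5
Ka = x²/(C₀ − x) ⇒ C₀ = x + x²/Ka
C₀ = 6.61 × 10^-4 + (6.61 × 10^-4)²/(6.92 × 10^-5) = 6.97 × 10^-3 M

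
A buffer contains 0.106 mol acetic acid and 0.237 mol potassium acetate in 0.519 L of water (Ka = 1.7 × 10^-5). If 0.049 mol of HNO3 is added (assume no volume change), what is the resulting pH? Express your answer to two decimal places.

pH = 4.85

After neutralization: n(CH3COOH) = 0.155 mol, n(CH3COO-) = 0.188 mol.
pKa = −log(1.7 × 10^-5) = 4.770
pH = pKa + log([A⁻]/[HA]) = 4.770 + log(0.188/0.155) = 4.770 +0.084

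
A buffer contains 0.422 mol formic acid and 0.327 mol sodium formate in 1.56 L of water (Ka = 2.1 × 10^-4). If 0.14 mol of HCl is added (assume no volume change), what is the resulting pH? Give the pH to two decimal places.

After neutralization: n(HCOOH) = 0.562 mol, n(HCOO-) = 0.187 mol.
pKa = −log(2.1 × 10^-4) = 3.678
pH = pKa + log([A⁻]/[HA]) = 3.678 + log(0.187/0.562) = 3.678 -0.478

pH = 3.20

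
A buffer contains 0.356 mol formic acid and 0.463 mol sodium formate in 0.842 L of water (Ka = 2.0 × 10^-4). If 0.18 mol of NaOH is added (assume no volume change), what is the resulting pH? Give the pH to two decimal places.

After neutralization: n(HCOOH) = 0.176 mol, n(HCOO-) = 0.643 mol.
pKa = −log(2.0 × 10^-4) = 3.699
Henderson–Hasselbalch with mole ratio 0.643/0.176: pH = 3.699 + (+0.563)

pH = 4.26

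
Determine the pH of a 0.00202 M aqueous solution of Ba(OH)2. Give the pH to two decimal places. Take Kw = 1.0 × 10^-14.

Ba(OH)2 is a strong base (each formula unit releases 2 OH-); [OH-] = 0.00404 M.
pOH = -log(0.00404) = 2.39
pH = 14.00 - 2.39 = 11.61

pH = 11.61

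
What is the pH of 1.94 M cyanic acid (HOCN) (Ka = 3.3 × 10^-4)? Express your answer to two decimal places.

pH = 1.60

HOCN ⇌ OCN- + H+
From the ICE table, Ka = x²/(1.94 − x) = 3.3 × 10^-4.
Assume x ≪ 1.94: x ≈ √(3.3 × 10^-4 × 1.94) = 2.53 × 10^-2 M
Check: 1.3% ionized — well under 5%, approximation valid.
pH = −log(2.53 × 10^-2) = 1.60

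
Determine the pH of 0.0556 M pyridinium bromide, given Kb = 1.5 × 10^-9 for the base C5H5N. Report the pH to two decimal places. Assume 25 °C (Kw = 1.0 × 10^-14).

C5H5NH+ is the conjugate acid of the weak base C5H5N.
Ka = Kw/Kb = 1.0×10^-14 / 1.5 × 10^-9 = 6.67 × 10^-6
Let x = [H+] at equilibrium. Ka = x²/(0.0556 − x).
Since Ka ≪ C₀, x ≈ √(Ka·C₀) = 6.09 × 10^-4 M.
(x/C₀ = 1.1% < 5%, so the approximation holds.)
pH = −log[H+] = −log(6.09 × 10^-4) = 3.22

pH = 3.22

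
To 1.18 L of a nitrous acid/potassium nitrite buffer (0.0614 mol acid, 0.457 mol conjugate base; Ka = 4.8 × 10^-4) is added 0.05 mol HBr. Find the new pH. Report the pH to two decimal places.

pH = 3.88

Added H+ converts NO2- to HNO2: HNO2 → 0.111 mol, NO2- → 0.407 mol.
pKa = −log(4.8 × 10^-4) = 3.319
Henderson–Hasselbalch with mole ratio 0.407/0.111: pH = 3.319 + (+0.564)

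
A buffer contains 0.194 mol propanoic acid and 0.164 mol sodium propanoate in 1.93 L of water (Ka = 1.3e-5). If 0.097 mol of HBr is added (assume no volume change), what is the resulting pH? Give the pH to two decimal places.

Added H+ converts CH3CH2COO- to CH3CH2COOH: CH3CH2COOH → 0.291 mol, CH3CH2COO- → 0.067 mol.
pKa = −log(1.3 × 10^-5) = 4.886
Henderson–Hasselbalch with mole ratio 0.067/0.291: pH = 4.886 + (-0.638)

pH = 4.25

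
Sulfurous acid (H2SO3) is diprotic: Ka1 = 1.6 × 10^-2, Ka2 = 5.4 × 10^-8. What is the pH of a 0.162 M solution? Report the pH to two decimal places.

pH = 1.36

Since Ka1 ≫ Ka2, the first ionization dominates [H+].
Ka1 = x²/(0.162 − x) = 1.6 × 10^-2
Solving the quadratic: x = (−Ka1 + √(Ka1² + 4·Ka1·C₀))/2 = 4.35 × 10^-2 M
pH = −log(4.35 × 10^-2) = 1.36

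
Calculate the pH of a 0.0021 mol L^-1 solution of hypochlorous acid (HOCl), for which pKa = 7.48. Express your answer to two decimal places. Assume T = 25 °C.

pH = 5.08

HOCl ⇌ OCl- + H+
Ka = 10^(−7.48) = 3.31 × 10^-8
Let x = [H+] at equilibrium. Ka = x²/(0.0021 − x).
Assume x ≪ 0.0021: x ≈ √(3.31 × 10^-8 × 0.0021) = 8.34 × 10^-6 M
pH = −log(8.34 × 10^-6) = 5.08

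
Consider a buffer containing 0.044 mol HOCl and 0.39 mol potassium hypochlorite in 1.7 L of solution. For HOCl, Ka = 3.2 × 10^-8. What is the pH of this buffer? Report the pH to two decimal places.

pH = 8.44

pKa = −log(3.2 × 10^-8) = 7.495
Using pH = pKa + log([base]/[acid]) with [base]/[acid] = 0.39/0.044:
pH = 7.495 + (+0.948) = 8.44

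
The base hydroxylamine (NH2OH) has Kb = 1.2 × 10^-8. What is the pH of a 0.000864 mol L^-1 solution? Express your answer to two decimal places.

pH = 8.51

NH2OH + H2O ⇌ NH3OH+ + OH-
From the ICE table, Kb = [OH-]²/(0.000864 − [OH-]) = 1.2 × 10^-8.
Assume [OH-] ≪ 0.000864: [OH-] ≈ √(1.2 × 10^-8 × 0.000864) = 3.22 × 10^-6 M
pOH = −log(3.22 × 10^-6) = 5.49; pH = 14.00 − 5.49 = 8.51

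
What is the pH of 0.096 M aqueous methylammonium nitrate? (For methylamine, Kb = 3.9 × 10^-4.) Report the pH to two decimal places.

CH3NH3+ is the conjugate acid of the weak base CH3NH2.
Ka = Kw/Kb = 1.0×10^-14 / 3.9 × 10^-4 = 2.56 × 10^-11
Ka = [H+]²/(0.096 − [H+]) = 2.56 × 10^-11
Since Ka ≪ C₀, [H+] ≈ √(Ka·C₀) = 1.57 × 10^-6 M.
pH = −log(1.57 × 10^-6) = 5.80

pH = 5.80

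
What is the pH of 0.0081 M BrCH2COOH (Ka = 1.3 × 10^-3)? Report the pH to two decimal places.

BrCH2COOH ⇌ BrCH2COO- + H+
Let x = [H+] at equilibrium. Ka = x²/(0.0081 − x).
The 5% rule fails; solving x² + Ka·x − Ka·C₀ = 0 exactly:
x = (−Ka + √(Ka² + 4·Ka·C₀))/2 = 2.66 × 10^-3 M
pH = −log[H+] = −log(2.66 × 10^-3) = 2.58

pH = 2.58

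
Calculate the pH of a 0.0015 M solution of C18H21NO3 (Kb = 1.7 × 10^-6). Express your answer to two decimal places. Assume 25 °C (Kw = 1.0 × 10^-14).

pH = 9.70

C18H21NO3 + H2O ⇌ C18H22NO3+ + OH-
From the ICE table, Kb = x²/(0.0015 − x) = 1.7 × 10^-6.
Neglecting x in the denominator: x = √(1.7 × 10^-6 × 0.0015) = 5.05 × 10^-5 M
pOH = 4.30, so pH = 14.00 − pOH = 9.70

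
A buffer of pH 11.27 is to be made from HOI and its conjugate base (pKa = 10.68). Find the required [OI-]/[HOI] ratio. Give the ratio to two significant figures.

ratio = 3.9

pH = pKa + log(r) ⇒ log(r) = 11.27 − 10.68 = +0.59
r = [OI-]/[HOI] = 10^(+0.59) = 3.89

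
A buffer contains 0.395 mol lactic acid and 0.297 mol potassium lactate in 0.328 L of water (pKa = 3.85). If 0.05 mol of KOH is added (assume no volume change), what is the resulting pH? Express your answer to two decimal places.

OH- converts CH3CH(OH)COOH to CH3CH(OH)COO-: CH3CH(OH)COOH → 0.345 mol, CH3CH(OH)COO- → 0.347 mol.
pH = pKa + log([A⁻]/[HA]) = 3.85 + log(0.347/0.345) = 3.85 +0.003

pH = 3.85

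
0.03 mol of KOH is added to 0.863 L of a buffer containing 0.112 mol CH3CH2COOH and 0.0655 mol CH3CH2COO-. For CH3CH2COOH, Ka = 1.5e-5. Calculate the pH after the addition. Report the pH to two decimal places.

pH = 4.89

After neutralization: n(CH3CH2COOH) = 0.082 mol, n(CH3CH2COO-) = 0.0955 mol.
pKa = −log(1.5 × 10^-5) = 4.824
Henderson–Hasselbalch with mole ratio 0.0955/0.082: pH = 4.824 + (+0.066)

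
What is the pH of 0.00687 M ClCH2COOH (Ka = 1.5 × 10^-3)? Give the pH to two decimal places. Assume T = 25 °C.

ClCH2COOH ⇌ ClCH2COO- + H+
Let x = [H+] at equilibrium. Ka = x²/(0.00687 − x).
x is not negligible relative to C₀; solve x² + 0.0015·x − 1.03e-05 = 0.
x = [−0.0015 + √(0.0015² + 4.12e-05)]/2 = 2.55 × 10^-3 M
pH = −log(2.55 × 10^-3) = 2.59

pH = 2.59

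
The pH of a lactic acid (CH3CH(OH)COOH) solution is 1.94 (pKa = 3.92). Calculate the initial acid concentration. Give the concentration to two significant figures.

C₀ = 1.1 M

[H+] = 10^(-1.94) = 1.15 × 10^-2 M = x
Ka = 10^(−3.92) = 1.20 × 10^-4
Ka = x²/(C₀ − x) ⇒ C₀ = x + x²/Ka
C₀ = 1.15 × 10^-2 + (1.15 × 10^-2)²/(1.20 × 10^-4) = 1.11 M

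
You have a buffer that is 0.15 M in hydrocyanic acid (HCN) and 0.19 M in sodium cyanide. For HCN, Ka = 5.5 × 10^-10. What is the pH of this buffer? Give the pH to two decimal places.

pKa = −log(5.5 × 10^-10) = 9.260
pH = pKa + log([A⁻]/[HA]) = 9.260 + log(0.19/0.15)
pH = 9.260 + (+0.103) = 9.36

pH = 9.36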